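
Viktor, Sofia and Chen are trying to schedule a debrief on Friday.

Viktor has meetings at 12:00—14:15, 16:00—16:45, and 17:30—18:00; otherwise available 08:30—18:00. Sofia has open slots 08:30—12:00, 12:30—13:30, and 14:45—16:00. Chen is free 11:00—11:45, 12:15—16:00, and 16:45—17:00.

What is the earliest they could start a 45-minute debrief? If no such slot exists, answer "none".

Viktor free within 08:30–18:00: 08:30–12:00, 14:15–16:00, 16:45–17:30.
Viktor ∩ Sofia: 08:30–12:00, 14:45–16:00.
Viktor ∩ Sofia ∩ Chen: 11:00–11:45, 14:45–16:00.
Windows ≥ 45 min: 11:00–11:45, 14:45–16:00.
Earliest such window starts at 11:00.

11:00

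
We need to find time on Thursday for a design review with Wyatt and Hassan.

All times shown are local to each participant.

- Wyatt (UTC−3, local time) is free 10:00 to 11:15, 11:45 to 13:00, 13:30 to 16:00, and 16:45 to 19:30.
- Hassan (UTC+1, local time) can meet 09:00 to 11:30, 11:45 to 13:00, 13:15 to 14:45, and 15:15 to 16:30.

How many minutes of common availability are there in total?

90 minutes

Wyatt → UTC: 13:00–14:15, 14:45–16:00, 16:30–19:00, 19:45–22:30.
Hassan → UTC: 08:00–10:30, 10:45–12:00, 12:15–13:45, 14:15–15:30.
Wyatt ∩ Hassan: 13:00–13:45, 14:45–15:30.
Total common minutes: 45 + 45 = 90.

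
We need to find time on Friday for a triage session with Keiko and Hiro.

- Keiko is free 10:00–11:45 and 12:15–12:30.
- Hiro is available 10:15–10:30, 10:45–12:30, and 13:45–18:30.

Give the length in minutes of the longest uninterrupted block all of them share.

Keiko ∩ Hiro: 10:15–10:30, 10:45–11:45, 12:15–12:30.
Common window lengths: 15, 60, 15 min; longest is 60.

60 minutes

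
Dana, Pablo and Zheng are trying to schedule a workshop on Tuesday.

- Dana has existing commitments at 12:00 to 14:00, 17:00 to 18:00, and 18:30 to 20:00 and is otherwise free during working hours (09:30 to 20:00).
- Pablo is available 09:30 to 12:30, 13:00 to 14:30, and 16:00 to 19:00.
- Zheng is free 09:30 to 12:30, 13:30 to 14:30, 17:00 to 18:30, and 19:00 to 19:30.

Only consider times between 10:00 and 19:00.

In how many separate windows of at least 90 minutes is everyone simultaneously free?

1

Dana free within 09:30–20:00: 09:30–12:00, 14:00–17:00, 18:00–18:30.
Dana ∩ Pablo: 09:30–12:00, 14:00–14:30, 16:00–17:00, 18:00–18:30.
Dana ∩ Pablo ∩ Zheng: 09:30–12:00, 14:00–14:30, 18:00–18:30.
Restricted to 10:00–19:00: 10:00–12:00, 14:00–14:30, 18:00–18:30.
Windows ≥ 90 min: 10:00–12:00.
That's 1 window.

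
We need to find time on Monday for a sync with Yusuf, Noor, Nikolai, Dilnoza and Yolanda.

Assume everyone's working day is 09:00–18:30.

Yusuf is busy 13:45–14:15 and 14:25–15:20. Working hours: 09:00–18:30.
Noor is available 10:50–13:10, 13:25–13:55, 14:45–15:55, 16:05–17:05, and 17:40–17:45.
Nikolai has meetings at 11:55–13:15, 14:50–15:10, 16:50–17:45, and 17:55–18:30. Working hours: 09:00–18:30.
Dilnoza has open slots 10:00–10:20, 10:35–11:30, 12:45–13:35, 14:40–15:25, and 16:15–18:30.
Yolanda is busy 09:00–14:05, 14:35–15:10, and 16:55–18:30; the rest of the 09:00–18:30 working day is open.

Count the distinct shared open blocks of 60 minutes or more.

0

Yusuf free within 09:00–18:30: 09:00–13:45, 14:15–14:25, 15:20–18:30.
Nikolai free within 09:00–18:30: 09:00–11:55, 13:15–14:50, 15:10–16:50, 17:45–17:55.
Yolanda free within 09:00–18:30: 14:05–14:35, 15:10–16:55.
Yusuf ∩ Noor: 10:50–13:10, 13:25–13:45, 15:20–15:55, 16:05–17:05, 17:40–17:45.
Yusuf ∩ Noor ∩ Nikolai: 10:50–11:55, 13:25–13:45, 15:20–15:55, 16:05–16:50.
Yusuf ∩ Noor ∩ Nikolai ∩ Dilnoza: 10:50–11:30, 13:25–13:35, 15:20–15:25, 16:15–16:50.
Yusuf ∩ Noor ∩ Nikolai ∩ Dilnoza ∩ Yolanda: 15:20–15:25, 16:15–16:50.
Windows ≥ 60 min: (none).
That's 0 windows.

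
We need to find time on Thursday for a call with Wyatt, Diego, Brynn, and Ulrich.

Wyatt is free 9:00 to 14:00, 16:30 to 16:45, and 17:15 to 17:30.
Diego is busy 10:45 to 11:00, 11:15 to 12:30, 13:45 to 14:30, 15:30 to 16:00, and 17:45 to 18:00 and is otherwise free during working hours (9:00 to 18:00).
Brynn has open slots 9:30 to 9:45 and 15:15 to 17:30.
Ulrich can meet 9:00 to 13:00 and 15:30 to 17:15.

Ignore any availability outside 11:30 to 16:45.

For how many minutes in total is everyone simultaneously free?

15 minutes

Diego free within 09:00–18:00: 09:00–10:45, 11:00–11:15, 12:30–13:45, 14:30–15:30, 16:00–17:45.
Wyatt ∩ Diego: 09:00–10:45, 11:00–11:15, 12:30–13:45, 16:30–16:45, 17:15–17:30.
Wyatt ∩ Diego ∩ Brynn: 09:30–09:45, 16:30–16:45, 17:15–17:30.
Wyatt ∩ Diego ∩ Brynn ∩ Ulrich: 09:30–09:45, 16:30–16:45.
Restricted to 11:30–16:45: 16:30–16:45.
Total common minutes: 15.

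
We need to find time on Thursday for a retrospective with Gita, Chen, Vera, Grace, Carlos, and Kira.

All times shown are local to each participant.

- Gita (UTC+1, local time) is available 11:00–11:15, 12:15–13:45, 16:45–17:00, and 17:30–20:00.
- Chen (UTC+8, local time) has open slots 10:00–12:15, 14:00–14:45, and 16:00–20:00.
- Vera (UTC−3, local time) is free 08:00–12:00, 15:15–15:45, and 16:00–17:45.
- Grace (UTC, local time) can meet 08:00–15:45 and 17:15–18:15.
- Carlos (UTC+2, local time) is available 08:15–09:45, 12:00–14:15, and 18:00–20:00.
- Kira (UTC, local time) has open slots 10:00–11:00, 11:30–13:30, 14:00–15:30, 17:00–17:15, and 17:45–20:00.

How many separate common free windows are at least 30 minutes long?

1

Gita → UTC: 10:00–10:15, 11:15–12:45, 15:45–16:00, 16:30–19:00.
Chen → UTC: 02:00–04:15, 06:00–06:45, 08:00–12:00.
Vera → UTC: 11:00–15:00, 18:15–18:45, 19:00–20:45.
Grace → UTC: 08:00–15:45, 17:15–18:15.
Carlos → UTC: 06:15–07:45, 10:00–12:15, 16:00–18:00.
Kira → UTC: 10:00–11:00, 11:30–13:30, 14:00–15:30, 17:00–17:15, 17:45–20:00.
Gita ∩ Chen: 10:00–10:15, 11:15–12:00.
Gita ∩ Chen ∩ Vera: 11:15–12:00.
Gita ∩ Chen ∩ Vera ∩ Grace: 11:15–12:00.
Gita ∩ Chen ∩ Vera ∩ Grace ∩ Carlos: 11:15–12:00.
Gita ∩ Chen ∩ Vera ∩ Grace ∩ Carlos ∩ Kira: 11:30–12:00.
Windows ≥ 30 min: 11:30–12:00.
That's 1 window.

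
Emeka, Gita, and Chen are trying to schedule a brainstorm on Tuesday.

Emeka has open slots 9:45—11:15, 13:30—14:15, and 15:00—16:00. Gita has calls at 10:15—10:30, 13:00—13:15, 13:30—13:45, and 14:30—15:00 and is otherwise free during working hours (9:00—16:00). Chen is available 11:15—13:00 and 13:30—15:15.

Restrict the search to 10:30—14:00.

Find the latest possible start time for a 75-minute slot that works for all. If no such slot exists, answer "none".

Gita free within 09:00–16:00: 09:00–10:15, 10:30–13:00, 13:15–13:30, 13:45–14:30, 15:00–16:00.
Emeka ∩ Gita: 09:45–10:15, 10:30–11:15, 13:45–14:15, 15:00–16:00.
Emeka ∩ Gita ∩ Chen: 13:45–14:15, 15:00–15:15.
Restricted to 10:30–14:00: 13:45–14:00.
Windows ≥ 75 min: (none).

none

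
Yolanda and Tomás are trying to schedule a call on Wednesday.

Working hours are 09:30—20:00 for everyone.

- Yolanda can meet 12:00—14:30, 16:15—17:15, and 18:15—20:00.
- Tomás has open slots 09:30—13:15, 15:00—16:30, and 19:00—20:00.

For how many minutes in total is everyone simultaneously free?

Yolanda ∩ Tomás: 12:00–13:15, 16:15–16:30, 19:00–20:00.
Total common minutes: 75 + 15 + 60 = 150.

150 minutes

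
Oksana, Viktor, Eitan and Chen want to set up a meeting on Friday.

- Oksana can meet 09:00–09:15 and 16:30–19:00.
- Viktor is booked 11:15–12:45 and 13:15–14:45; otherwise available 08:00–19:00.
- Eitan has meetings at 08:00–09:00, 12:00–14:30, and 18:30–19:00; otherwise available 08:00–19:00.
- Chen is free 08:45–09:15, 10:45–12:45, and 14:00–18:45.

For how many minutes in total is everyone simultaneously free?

Viktor free within 08:00–19:00: 08:00–11:15, 12:45–13:15, 14:45–19:00.
Eitan free within 08:00–19:00: 09:00–12:00, 14:30–18:30.
Oksana ∩ Viktor: 09:00–09:15, 16:30–19:00.
Oksana ∩ Viktor ∩ Eitan: 09:00–09:15, 16:30–18:30.
Oksana ∩ Viktor ∩ Eitan ∩ Chen: 09:00–09:15, 16:30–18:30.
Total common minutes: 15 + 120 = 135.

135 minutes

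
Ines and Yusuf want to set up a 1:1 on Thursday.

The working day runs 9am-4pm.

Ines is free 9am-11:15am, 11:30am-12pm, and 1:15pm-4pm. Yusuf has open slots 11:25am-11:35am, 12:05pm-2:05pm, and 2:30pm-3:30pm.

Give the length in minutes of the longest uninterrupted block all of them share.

60 minutes

Ines ∩ Yusuf: 11:30–11:35, 13:15–14:05, 14:30–15:30.
Common window lengths: 5, 50, 60 min; longest is 60.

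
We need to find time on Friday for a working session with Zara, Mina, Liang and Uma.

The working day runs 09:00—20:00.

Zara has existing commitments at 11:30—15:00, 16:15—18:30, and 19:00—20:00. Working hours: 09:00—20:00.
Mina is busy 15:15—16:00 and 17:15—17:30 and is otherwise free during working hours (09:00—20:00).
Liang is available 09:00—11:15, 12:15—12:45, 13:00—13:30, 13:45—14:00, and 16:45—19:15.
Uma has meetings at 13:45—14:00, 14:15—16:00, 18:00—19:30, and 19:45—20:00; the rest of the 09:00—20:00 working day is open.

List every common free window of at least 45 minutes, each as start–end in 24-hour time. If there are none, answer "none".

Zara free within 09:00–20:00: 09:00–11:30, 15:00–16:15, 18:30–19:00.
Mina free within 09:00–20:00: 09:00–15:15, 16:00–17:15, 17:30–20:00.
Uma free within 09:00–20:00: 09:00–13:45, 14:00–14:15, 16:00–18:00, 19:30–19:45.
Zara ∩ Mina: 09:00–11:30, 15:00–15:15, 16:00–16:15, 18:30–19:00.
Zara ∩ Mina ∩ Liang: 09:00–11:15, 18:30–19:00.
Zara ∩ Mina ∩ Liang ∩ Uma: 09:00–11:15.
Windows ≥ 45 min: 09:00–11:15.

09:00–11:15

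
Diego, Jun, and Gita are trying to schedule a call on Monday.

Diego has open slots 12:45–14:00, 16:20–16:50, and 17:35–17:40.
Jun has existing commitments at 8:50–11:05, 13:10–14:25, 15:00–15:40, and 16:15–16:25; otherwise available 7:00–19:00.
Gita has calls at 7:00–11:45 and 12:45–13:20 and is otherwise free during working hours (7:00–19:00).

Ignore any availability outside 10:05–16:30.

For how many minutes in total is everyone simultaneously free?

5 minutes

Jun free within 07:00–19:00: 07:00–08:50, 11:05–13:10, 14:25–15:00, 15:40–16:15, 16:25–19:00.
Gita free within 07:00–19:00: 11:45–12:45, 13:20–19:00.
Diego ∩ Jun: 12:45–13:10, 16:25–16:50, 17:35–17:40.
Diego ∩ Jun ∩ Gita: 16:25–16:50, 17:35–17:40.
Restricted to 10:05–16:30: 16:25–16:30.
Total common minutes: 5.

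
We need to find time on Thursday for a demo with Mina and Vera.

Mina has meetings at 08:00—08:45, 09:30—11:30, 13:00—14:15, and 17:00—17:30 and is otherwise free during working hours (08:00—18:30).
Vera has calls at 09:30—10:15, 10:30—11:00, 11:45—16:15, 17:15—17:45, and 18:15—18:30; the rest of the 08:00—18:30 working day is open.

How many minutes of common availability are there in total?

Mina free within 08:00–18:30: 08:45–09:30, 11:30–13:00, 14:15–17:00, 17:30–18:30.
Vera free within 08:00–18:30: 08:00–09:30, 10:15–10:30, 11:00–11:45, 16:15–17:15, 17:45–18:15.
Mina ∩ Vera: 08:45–09:30, 11:30–11:45, 16:15–17:00, 17:45–18:15.
Total common minutes: 45 + 15 + 45 + 30 = 135.

135 minutes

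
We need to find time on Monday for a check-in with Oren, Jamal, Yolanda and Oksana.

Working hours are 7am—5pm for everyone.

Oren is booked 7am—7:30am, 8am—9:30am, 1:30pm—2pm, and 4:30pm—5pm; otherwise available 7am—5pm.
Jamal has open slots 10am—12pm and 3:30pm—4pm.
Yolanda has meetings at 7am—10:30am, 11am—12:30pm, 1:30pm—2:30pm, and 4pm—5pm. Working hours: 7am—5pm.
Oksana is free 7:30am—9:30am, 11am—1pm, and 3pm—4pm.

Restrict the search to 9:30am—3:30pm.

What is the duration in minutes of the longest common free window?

Oren free within 07:00–17:00: 07:30–08:00, 09:30–13:30, 14:00–16:30.
Yolanda free within 07:00–17:00: 10:30–11:00, 12:30–13:30, 14:30–16:00.
Oren ∩ Jamal: 10:00–12:00, 15:30–16:00.
Oren ∩ Jamal ∩ Yolanda: 10:30–11:00, 15:30–16:00.
Oren ∩ Jamal ∩ Yolanda ∩ Oksana: 15:30–16:00.
Restricted to 09:30–15:30: (none).
No common window.

0 minutes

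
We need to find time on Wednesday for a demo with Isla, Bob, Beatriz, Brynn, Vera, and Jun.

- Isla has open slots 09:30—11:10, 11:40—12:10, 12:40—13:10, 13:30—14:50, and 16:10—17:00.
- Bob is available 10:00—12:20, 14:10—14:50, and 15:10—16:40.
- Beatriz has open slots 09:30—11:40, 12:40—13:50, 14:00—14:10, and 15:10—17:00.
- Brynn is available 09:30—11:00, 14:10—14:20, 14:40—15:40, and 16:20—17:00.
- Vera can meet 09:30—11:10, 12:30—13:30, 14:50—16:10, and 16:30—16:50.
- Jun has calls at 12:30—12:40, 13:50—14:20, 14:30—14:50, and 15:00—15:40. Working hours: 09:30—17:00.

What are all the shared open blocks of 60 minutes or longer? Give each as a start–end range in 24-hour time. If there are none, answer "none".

Jun free within 09:30–17:00: 09:30–12:30, 12:40–13:50, 14:20–14:30, 14:50–15:00, 15:40–17:00.
Isla ∩ Bob: 10:00–11:10, 11:40–12:10, 14:10–14:50, 16:10–16:40.
Isla ∩ Bob ∩ Beatriz: 10:00–11:10, 16:10–16:40.
Isla ∩ Bob ∩ Beatriz ∩ Brynn: 10:00–11:00, 16:20–16:40.
Isla ∩ Bob ∩ Beatriz ∩ Brynn ∩ Vera: 10:00–11:00, 16:30–16:40.
Isla ∩ Bob ∩ Beatriz ∩ Brynn ∩ Vera ∩ Jun: 10:00–11:00, 16:30–16:40.
Windows ≥ 60 min: 10:00–11:00.

10:00–11:00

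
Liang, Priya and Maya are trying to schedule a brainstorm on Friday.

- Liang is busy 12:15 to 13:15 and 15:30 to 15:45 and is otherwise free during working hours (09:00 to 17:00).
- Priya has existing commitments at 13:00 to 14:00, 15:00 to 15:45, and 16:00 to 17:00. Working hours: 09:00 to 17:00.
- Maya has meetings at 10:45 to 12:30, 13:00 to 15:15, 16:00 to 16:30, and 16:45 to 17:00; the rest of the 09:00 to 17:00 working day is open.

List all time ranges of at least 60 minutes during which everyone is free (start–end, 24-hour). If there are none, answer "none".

09:00–10:45

Liang free within 09:00–17:00: 09:00–12:15, 13:15–15:30, 15:45–17:00.
Priya free within 09:00–17:00: 09:00–13:00, 14:00–15:00, 15:45–16:00.
Maya free within 09:00–17:00: 09:00–10:45, 12:30–13:00, 15:15–16:00, 16:30–16:45.
Liang ∩ Priya: 09:00–12:15, 14:00–15:00, 15:45–16:00.
Liang ∩ Priya ∩ Maya: 09:00–10:45, 15:45–16:00.
Windows ≥ 60 min: 09:00–10:45.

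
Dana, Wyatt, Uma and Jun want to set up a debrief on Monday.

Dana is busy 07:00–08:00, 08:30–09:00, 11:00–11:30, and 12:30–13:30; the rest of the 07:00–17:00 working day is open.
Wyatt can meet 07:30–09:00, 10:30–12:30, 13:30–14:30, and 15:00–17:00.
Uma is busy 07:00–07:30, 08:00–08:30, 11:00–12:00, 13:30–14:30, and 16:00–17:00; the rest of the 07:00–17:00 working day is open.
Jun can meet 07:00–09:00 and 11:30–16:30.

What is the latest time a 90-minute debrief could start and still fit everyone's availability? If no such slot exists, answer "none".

none

Dana free within 07:00–17:00: 08:00–08:30, 09:00–11:00, 11:30–12:30, 13:30–17:00.
Uma free within 07:00–17:00: 07:30–08:00, 08:30–11:00, 12:00–13:30, 14:30–16:00.
Dana ∩ Wyatt: 08:00–08:30, 10:30–11:00, 11:30–12:30, 13:30–14:30, 15:00–17:00.
Dana ∩ Wyatt ∩ Uma: 10:30–11:00, 12:00–12:30, 15:00–16:00.
Dana ∩ Wyatt ∩ Uma ∩ Jun: 12:00–12:30, 15:00–16:00.
Windows ≥ 90 min: (none).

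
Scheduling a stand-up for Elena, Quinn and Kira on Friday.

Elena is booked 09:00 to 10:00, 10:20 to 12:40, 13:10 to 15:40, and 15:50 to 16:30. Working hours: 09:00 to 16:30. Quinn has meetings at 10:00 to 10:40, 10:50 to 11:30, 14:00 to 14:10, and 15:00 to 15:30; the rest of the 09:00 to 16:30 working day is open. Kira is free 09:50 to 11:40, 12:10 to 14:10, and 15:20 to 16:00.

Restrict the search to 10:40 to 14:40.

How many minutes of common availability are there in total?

30 minutes

Elena free within 09:00–16:30: 10:00–10:20, 12:40–13:10, 15:40–15:50.
Quinn free within 09:00–16:30: 09:00–10:00, 10:40–10:50, 11:30–14:00, 14:10–15:00, 15:30–16:30.
Elena ∩ Quinn: 12:40–13:10, 15:40–15:50.
Elena ∩ Quinn ∩ Kira: 12:40–13:10, 15:40–15:50.
Restricted to 10:40–14:40: 12:40–13:10.
Total common minutes: 30.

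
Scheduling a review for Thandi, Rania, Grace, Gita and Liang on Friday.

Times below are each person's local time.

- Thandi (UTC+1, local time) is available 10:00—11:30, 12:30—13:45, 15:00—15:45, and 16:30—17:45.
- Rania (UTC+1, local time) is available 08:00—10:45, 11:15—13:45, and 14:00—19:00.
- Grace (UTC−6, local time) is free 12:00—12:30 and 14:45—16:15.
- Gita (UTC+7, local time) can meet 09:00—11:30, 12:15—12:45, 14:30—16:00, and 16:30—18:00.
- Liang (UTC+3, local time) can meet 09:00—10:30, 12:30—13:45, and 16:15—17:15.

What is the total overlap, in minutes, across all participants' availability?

0 minutes

Thandi → UTC: 09:00–10:30, 11:30–12:45, 14:00–14:45, 15:30–16:45.
Rania → UTC: 07:00–09:45, 10:15–12:45, 13:00–18:00.
Grace → UTC: 18:00–18:30, 20:45–22:15.
Gita → UTC: 02:00–04:30, 05:15–05:45, 07:30–09:00, 09:30–11:00.
Liang → UTC: 06:00–07:30, 09:30–10:45, 13:15–14:15.
Thandi ∩ Rania: 09:00–09:45, 10:15–10:30, 11:30–12:45, 14:00–14:45, 15:30–16:45.
Thandi ∩ Rania ∩ Grace: (none).
Thandi ∩ Rania ∩ Grace ∩ Gita: (none).
Thandi ∩ Rania ∩ Grace ∩ Gita ∩ Liang: (none).
Total common minutes: 0.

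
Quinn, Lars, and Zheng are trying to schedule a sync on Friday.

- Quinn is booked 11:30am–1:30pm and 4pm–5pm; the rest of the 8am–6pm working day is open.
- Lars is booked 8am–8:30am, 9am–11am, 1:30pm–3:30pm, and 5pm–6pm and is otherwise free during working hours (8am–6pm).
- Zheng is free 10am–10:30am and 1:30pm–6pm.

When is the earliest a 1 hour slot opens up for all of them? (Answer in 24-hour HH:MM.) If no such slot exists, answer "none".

Quinn free within 08:00–18:00: 08:00–11:30, 13:30–16:00, 17:00–18:00.
Lars free within 08:00–18:00: 08:30–09:00, 11:00–13:30, 15:30–17:00.
Quinn ∩ Lars: 08:30–09:00, 11:00–11:30, 15:30–16:00.
Quinn ∩ Lars ∩ Zheng: 15:30–16:00.
Windows ≥ 60 min: (none).

none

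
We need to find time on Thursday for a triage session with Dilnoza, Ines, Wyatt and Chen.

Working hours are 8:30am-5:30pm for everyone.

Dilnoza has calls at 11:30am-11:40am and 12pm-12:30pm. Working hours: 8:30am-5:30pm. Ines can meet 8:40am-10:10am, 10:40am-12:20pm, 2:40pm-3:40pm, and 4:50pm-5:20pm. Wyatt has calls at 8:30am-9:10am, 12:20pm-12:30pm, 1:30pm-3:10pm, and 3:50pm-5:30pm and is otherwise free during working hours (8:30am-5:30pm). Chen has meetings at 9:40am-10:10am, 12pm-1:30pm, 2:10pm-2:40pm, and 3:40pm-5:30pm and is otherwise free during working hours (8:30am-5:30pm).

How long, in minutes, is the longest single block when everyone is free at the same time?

50 minutes

Dilnoza free within 08:30–17:30: 08:30–11:30, 11:40–12:00, 12:30–17:30.
Wyatt free within 08:30–17:30: 09:10–12:20, 12:30–13:30, 15:10–15:50.
Chen free within 08:30–17:30: 08:30–09:40, 10:10–12:00, 13:30–14:10, 14:40–15:40.
Dilnoza ∩ Ines: 08:40–10:10, 10:40–11:30, 11:40–12:00, 14:40–15:40, 16:50–17:20.
Dilnoza ∩ Ines ∩ Wyatt: 09:10–10:10, 10:40–11:30, 11:40–12:00, 15:10–15:40.
Dilnoza ∩ Ines ∩ Wyatt ∩ Chen: 09:10–09:40, 10:40–11:30, 11:40–12:00, 15:10–15:40.
Common window lengths: 30, 50, 20, 30 min; longest is 50.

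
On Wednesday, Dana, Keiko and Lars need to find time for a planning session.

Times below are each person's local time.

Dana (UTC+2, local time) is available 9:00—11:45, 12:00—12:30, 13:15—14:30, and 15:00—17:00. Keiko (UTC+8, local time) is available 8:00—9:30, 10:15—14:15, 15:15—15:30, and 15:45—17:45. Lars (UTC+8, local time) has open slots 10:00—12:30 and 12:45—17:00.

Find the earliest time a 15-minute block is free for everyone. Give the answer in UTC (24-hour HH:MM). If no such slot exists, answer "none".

07:15

Dana → UTC: 07:00–09:45, 10:00–10:30, 11:15–12:30, 13:00–15:00.
Keiko → UTC: 00:00–01:30, 02:15–06:15, 07:15–07:30, 07:45–09:45.
Lars → UTC: 02:00–04:30, 04:45–09:00.
Dana ∩ Keiko: 07:15–07:30, 07:45–09:45.
Dana ∩ Keiko ∩ Lars: 07:15–07:30, 07:45–09:00.
Windows ≥ 15 min: 07:15–07:30, 07:45–09:00.
Earliest such window starts at 07:15.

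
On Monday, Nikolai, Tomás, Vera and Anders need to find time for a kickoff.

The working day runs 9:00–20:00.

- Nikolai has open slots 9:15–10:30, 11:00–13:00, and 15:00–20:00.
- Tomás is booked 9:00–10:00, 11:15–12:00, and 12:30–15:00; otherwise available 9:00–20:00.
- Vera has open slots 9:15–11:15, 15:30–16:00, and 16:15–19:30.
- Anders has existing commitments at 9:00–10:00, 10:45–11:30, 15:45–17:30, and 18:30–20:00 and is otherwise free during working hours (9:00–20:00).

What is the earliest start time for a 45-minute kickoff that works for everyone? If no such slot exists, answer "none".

Tomás free within 09:00–20:00: 10:00–11:15, 12:00–12:30, 15:00–20:00.
Anders free within 09:00–20:00: 10:00–10:45, 11:30–15:45, 17:30–18:30.
Nikolai ∩ Tomás: 10:00–10:30, 11:00–11:15, 12:00–12:30, 15:00–20:00.
Nikolai ∩ Tomás ∩ Vera: 10:00–10:30, 11:00–11:15, 15:30–16:00, 16:15–19:30.
Nikolai ∩ Tomás ∩ Vera ∩ Anders: 10:00–10:30, 15:30–15:45, 17:30–18:30.
Windows ≥ 45 min: 17:30–18:30.
Earliest such window starts at 17:30.

17:30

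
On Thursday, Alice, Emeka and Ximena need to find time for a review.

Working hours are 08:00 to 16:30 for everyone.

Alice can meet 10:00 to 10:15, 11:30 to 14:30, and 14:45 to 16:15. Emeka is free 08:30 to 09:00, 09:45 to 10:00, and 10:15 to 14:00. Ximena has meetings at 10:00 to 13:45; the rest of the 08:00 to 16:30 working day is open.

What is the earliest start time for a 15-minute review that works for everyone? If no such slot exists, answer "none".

Ximena free within 08:00–16:30: 08:00–10:00, 13:45–16:30.
Alice ∩ Emeka: 11:30–14:00.
Alice ∩ Emeka ∩ Ximena: 13:45–14:00.
Windows ≥ 15 min: 13:45–14:00.
Earliest such window starts at 13:45.

13:45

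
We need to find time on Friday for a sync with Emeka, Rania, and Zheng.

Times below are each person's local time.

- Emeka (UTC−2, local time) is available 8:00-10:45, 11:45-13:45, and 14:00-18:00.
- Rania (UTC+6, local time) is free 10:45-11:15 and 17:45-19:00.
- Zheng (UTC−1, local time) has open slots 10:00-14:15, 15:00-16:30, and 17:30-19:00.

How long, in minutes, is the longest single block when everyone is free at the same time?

Emeka → UTC: 10:00–12:45, 13:45–15:45, 16:00–20:00.
Rania → UTC: 04:45–05:15, 11:45–13:00.
Zheng → UTC: 11:00–15:15, 16:00–17:30, 18:30–20:00.
Emeka ∩ Rania: 11:45–12:45.
Emeka ∩ Rania ∩ Zheng: 11:45–12:45.
Single common window of 60 minutes.

60 minutes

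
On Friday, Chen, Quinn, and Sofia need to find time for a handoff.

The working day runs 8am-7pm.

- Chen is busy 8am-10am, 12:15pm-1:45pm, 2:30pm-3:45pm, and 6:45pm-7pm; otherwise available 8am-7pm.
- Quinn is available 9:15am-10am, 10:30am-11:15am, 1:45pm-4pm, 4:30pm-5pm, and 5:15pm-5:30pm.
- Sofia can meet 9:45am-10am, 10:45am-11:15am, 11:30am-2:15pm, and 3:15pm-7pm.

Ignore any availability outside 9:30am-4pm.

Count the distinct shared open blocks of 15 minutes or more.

Chen free within 08:00–19:00: 10:00–12:15, 13:45–14:30, 15:45–18:45.
Chen ∩ Quinn: 10:30–11:15, 13:45–14:30, 15:45–16:00, 16:30–17:00, 17:15–17:30.
Chen ∩ Quinn ∩ Sofia: 10:45–11:15, 13:45–14:15, 15:45–16:00, 16:30–17:00, 17:15–17:30.
Restricted to 09:30–16:00: 10:45–11:15, 13:45–14:15, 15:45–16:00.
Windows ≥ 15 min: 10:45–11:15, 13:45–14:15, 15:45–16:00.
That's 3 windows.

3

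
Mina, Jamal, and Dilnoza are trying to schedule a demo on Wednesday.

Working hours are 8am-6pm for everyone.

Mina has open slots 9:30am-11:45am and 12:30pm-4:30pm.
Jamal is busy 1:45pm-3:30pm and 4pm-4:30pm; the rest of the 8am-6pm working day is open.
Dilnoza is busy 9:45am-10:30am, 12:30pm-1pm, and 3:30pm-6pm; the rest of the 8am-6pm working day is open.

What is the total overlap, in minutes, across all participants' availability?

Jamal free within 08:00–18:00: 08:00–13:45, 15:30–16:00, 16:30–18:00.
Dilnoza free within 08:00–18:00: 08:00–09:45, 10:30–12:30, 13:00–15:30.
Mina ∩ Jamal: 09:30–11:45, 12:30–13:45, 15:30–16:00.
Mina ∩ Jamal ∩ Dilnoza: 09:30–09:45, 10:30–11:45, 13:00–13:45.
Total common minutes: 15 + 75 + 45 = 135.

135 minutes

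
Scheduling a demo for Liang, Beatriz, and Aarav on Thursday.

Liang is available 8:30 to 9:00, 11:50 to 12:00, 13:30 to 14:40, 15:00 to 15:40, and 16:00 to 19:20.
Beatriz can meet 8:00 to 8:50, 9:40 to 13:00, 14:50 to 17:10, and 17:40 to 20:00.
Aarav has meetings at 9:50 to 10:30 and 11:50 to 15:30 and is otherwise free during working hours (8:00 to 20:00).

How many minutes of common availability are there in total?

200 minutes

Aarav free within 08:00–20:00: 08:00–09:50, 10:30–11:50, 15:30–20:00.
Liang ∩ Beatriz: 08:30–08:50, 11:50–12:00, 15:00–15:40, 16:00–17:10, 17:40–19:20.
Liang ∩ Beatriz ∩ Aarav: 08:30–08:50, 15:30–15:40, 16:00–17:10, 17:40–19:20.
Total common minutes: 20 + 10 + 70 + 100 = 200.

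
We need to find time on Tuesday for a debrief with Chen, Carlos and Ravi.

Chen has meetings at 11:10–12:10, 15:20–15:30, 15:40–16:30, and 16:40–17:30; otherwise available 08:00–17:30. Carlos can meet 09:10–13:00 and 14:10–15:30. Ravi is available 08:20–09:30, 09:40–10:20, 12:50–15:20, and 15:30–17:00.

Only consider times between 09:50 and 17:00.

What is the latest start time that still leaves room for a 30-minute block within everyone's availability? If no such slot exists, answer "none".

14:50

Chen free within 08:00–17:30: 08:00–11:10, 12:10–15:20, 15:30–15:40, 16:30–16:40.
Chen ∩ Carlos: 09:10–11:10, 12:10–13:00, 14:10–15:20.
Chen ∩ Carlos ∩ Ravi: 09:10–09:30, 09:40–10:20, 12:50–13:00, 14:10–15:20.
Restricted to 09:50–17:00: 09:50–10:20, 12:50–13:00, 14:10–15:20.
Windows ≥ 30 min: 09:50–10:20, 14:10–15:20.
Latest start in the last window 14:10–15:20 is 15:20 − 30 min = 14:50.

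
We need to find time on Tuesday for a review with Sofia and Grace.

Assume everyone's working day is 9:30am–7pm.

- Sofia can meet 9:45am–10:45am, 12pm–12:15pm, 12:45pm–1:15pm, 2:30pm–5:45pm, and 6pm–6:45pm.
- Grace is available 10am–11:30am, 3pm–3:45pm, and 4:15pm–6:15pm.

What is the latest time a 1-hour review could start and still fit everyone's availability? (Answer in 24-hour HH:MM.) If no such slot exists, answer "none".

16:45

Sofia ∩ Grace: 10:00–10:45, 15:00–15:45, 16:15–17:45, 18:00–18:15.
Windows ≥ 60 min: 16:15–17:45.
Latest start in the last window 16:15–17:45 is 17:45 − 60 min = 16:45.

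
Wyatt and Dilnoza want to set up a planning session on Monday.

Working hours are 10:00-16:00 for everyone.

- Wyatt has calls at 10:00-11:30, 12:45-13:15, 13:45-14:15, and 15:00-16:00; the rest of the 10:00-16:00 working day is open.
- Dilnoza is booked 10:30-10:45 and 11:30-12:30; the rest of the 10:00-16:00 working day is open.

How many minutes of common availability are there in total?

Wyatt free within 10:00–16:00: 11:30–12:45, 13:15–13:45, 14:15–15:00.
Dilnoza free within 10:00–16:00: 10:00–10:30, 10:45–11:30, 12:30–16:00.
Wyatt ∩ Dilnoza: 12:30–12:45, 13:15–13:45, 14:15–15:00.
Total common minutes: 15 + 30 + 45 = 90.

90 minutes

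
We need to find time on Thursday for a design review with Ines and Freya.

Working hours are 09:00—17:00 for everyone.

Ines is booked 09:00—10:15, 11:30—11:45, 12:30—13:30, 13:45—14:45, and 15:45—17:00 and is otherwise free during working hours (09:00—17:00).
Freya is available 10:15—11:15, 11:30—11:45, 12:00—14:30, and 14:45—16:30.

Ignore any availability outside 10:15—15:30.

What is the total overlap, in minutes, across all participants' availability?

Ines free within 09:00–17:00: 10:15–11:30, 11:45–12:30, 13:30–13:45, 14:45–15:45.
Ines ∩ Freya: 10:15–11:15, 12:00–12:30, 13:30–13:45, 14:45–15:45.
Restricted to 10:15–15:30: 10:15–11:15, 12:00–12:30, 13:30–13:45, 14:45–15:30.
Total common minutes: 60 + 30 + 15 + 45 = 150.

150 minutes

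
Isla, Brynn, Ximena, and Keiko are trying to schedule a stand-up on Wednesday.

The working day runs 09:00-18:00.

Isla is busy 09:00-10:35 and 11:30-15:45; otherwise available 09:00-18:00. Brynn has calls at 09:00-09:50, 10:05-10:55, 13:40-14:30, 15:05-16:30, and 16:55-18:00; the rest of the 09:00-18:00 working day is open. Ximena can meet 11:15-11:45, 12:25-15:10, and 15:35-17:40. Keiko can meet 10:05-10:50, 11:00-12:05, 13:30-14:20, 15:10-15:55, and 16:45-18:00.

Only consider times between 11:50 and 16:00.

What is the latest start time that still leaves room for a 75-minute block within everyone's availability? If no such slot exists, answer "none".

Isla free within 09:00–18:00: 10:35–11:30, 15:45–18:00.
Brynn free within 09:00–18:00: 09:50–10:05, 10:55–13:40, 14:30–15:05, 16:30–16:55.
Isla ∩ Brynn: 10:55–11:30, 16:30–16:55.
Isla ∩ Brynn ∩ Ximena: 11:15–11:30, 16:30–16:55.
Isla ∩ Brynn ∩ Ximena ∩ Keiko: 11:15–11:30, 16:45–16:55.
Restricted to 11:50–16:00: (none).
Windows ≥ 75 min: (none).

none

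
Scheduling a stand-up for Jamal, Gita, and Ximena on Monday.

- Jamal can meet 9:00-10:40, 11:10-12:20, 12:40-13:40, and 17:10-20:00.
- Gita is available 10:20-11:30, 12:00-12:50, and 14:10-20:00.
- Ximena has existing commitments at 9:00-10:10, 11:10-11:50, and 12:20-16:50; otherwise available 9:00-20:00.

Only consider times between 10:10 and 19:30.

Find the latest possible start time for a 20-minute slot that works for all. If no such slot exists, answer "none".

Ximena free within 09:00–20:00: 10:10–11:10, 11:50–12:20, 16:50–20:00.
Jamal ∩ Gita: 10:20–10:40, 11:10–11:30, 12:00–12:20, 12:40–12:50, 17:10–20:00.
Jamal ∩ Gita ∩ Ximena: 10:20–10:40, 12:00–12:20, 17:10–20:00.
Restricted to 10:10–19:30: 10:20–10:40, 12:00–12:20, 17:10–19:30.
Windows ≥ 20 min: 10:20–10:40, 12:00–12:20, 17:10–19:30.
Latest start in the last window 17:10–19:30 is 19:30 − 20 min = 19:10.

19:10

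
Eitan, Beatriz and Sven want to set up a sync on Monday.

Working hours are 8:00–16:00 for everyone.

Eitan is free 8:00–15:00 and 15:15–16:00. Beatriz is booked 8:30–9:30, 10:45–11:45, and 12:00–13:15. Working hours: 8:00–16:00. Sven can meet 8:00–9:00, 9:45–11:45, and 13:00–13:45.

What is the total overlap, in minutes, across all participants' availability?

120 minutes

Beatriz free within 08:00–16:00: 08:00–08:30, 09:30–10:45, 11:45–12:00, 13:15–16:00.
Eitan ∩ Beatriz: 08:00–08:30, 09:30–10:45, 11:45–12:00, 13:15–15:00, 15:15–16:00.
Eitan ∩ Beatriz ∩ Sven: 08:00–08:30, 09:45–10:45, 13:15–13:45.
Total common minutes: 30 + 60 + 30 = 120.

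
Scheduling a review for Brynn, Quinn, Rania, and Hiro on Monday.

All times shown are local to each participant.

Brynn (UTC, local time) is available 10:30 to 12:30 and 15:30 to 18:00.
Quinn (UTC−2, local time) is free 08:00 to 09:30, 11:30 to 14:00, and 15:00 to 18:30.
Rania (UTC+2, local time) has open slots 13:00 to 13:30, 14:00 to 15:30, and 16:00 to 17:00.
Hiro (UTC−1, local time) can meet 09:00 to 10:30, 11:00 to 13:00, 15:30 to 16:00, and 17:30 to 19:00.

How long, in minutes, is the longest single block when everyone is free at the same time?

30 minutes

Brynn → UTC: 10:30–12:30, 15:30–18:00.
Quinn → UTC: 10:00–11:30, 13:30–16:00, 17:00–20:30.
Rania → UTC: 11:00–11:30, 12:00–13:30, 14:00–15:00.
Hiro → UTC: 10:00–11:30, 12:00–14:00, 16:30–17:00, 18:30–20:00.
Brynn ∩ Quinn: 10:30–11:30, 15:30–16:00, 17:00–18:00.
Brynn ∩ Quinn ∩ Rania: 11:00–11:30.
Brynn ∩ Quinn ∩ Rania ∩ Hiro: 11:00–11:30.
Single common window of 30 minutes.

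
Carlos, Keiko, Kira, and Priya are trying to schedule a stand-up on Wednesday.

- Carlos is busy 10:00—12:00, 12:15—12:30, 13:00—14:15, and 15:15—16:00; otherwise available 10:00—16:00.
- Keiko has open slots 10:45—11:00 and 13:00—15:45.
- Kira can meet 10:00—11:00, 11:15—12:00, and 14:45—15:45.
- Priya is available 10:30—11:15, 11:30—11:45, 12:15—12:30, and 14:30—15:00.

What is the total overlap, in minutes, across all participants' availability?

Carlos free within 10:00–16:00: 12:00–12:15, 12:30–13:00, 14:15–15:15.
Carlos ∩ Keiko: 14:15–15:15.
Carlos ∩ Keiko ∩ Kira: 14:45–15:15.
Carlos ∩ Keiko ∩ Kira ∩ Priya: 14:45–15:00.
Total common minutes: 15.

15 minutes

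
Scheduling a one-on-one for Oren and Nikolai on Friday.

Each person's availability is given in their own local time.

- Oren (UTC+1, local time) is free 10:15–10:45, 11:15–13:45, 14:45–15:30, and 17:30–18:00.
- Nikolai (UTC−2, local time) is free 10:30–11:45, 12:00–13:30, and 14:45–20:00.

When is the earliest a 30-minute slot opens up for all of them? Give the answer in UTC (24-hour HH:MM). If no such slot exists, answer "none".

14:00

Oren → UTC: 09:15–09:45, 10:15–12:45, 13:45–14:30, 16:30–17:00.
Nikolai → UTC: 12:30–13:45, 14:00–15:30, 16:45–22:00.
Oren ∩ Nikolai: 12:30–12:45, 14:00–14:30, 16:45–17:00.
Windows ≥ 30 min: 14:00–14:30.
Earliest such window starts at 14:00.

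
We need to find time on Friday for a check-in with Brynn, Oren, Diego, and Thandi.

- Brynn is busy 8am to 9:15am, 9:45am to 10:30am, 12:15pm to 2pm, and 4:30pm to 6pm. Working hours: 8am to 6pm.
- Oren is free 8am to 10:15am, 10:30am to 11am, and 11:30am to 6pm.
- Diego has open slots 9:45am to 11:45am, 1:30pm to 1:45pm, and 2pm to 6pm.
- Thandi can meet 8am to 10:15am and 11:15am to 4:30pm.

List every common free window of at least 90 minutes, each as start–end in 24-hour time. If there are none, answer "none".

14:00–16:30

Brynn free within 08:00–18:00: 09:15–09:45, 10:30–12:15, 14:00–16:30.
Brynn ∩ Oren: 09:15–09:45, 10:30–11:00, 11:30–12:15, 14:00–16:30.
Brynn ∩ Oren ∩ Diego: 10:30–11:00, 11:30–11:45, 14:00–16:30.
Brynn ∩ Oren ∩ Diego ∩ Thandi: 11:30–11:45, 14:00–16:30.
Windows ≥ 90 min: 14:00–16:30.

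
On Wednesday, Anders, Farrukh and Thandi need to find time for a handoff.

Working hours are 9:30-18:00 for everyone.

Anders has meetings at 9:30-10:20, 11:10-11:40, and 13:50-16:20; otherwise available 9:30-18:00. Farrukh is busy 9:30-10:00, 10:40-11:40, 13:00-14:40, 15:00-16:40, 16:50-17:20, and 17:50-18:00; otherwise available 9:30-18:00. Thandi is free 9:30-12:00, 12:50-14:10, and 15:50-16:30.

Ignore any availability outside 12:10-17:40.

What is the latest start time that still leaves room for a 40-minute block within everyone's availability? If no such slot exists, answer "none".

none

Anders free within 09:30–18:00: 10:20–11:10, 11:40–13:50, 16:20–18:00.
Farrukh free within 09:30–18:00: 10:00–10:40, 11:40–13:00, 14:40–15:00, 16:40–16:50, 17:20–17:50.
Anders ∩ Farrukh: 10:20–10:40, 11:40–13:00, 16:40–16:50, 17:20–17:50.
Anders ∩ Farrukh ∩ Thandi: 10:20–10:40, 11:40–12:00, 12:50–13:00.
Restricted to 12:10–17:40: 12:50–13:00.
Windows ≥ 40 min: (none).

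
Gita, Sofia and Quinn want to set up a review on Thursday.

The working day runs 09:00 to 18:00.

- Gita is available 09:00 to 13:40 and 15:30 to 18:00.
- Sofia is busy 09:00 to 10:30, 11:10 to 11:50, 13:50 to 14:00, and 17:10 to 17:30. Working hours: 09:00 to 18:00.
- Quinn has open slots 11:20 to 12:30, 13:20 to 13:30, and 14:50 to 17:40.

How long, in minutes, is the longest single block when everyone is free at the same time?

100 minutes

Sofia free within 09:00–18:00: 10:30–11:10, 11:50–13:50, 14:00–17:10, 17:30–18:00.
Gita ∩ Sofia: 10:30–11:10, 11:50–13:40, 15:30–17:10, 17:30–18:00.
Gita ∩ Sofia ∩ Quinn: 11:50–12:30, 13:20–13:30, 15:30–17:10, 17:30–17:40.
Common window lengths: 40, 10, 100, 10 min; longest is 100.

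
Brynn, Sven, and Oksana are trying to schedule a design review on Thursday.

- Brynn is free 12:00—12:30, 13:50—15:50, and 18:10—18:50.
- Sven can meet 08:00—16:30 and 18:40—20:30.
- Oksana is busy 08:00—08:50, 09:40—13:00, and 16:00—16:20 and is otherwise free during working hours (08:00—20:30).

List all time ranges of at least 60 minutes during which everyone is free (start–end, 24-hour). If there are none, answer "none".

13:50–15:50

Oksana free within 08:00–20:30: 08:50–09:40, 13:00–16:00, 16:20–20:30.
Brynn ∩ Sven: 12:00–12:30, 13:50–15:50, 18:40–18:50.
Brynn ∩ Sven ∩ Oksana: 13:50–15:50, 18:40–18:50.
Windows ≥ 60 min: 13:50–15:50.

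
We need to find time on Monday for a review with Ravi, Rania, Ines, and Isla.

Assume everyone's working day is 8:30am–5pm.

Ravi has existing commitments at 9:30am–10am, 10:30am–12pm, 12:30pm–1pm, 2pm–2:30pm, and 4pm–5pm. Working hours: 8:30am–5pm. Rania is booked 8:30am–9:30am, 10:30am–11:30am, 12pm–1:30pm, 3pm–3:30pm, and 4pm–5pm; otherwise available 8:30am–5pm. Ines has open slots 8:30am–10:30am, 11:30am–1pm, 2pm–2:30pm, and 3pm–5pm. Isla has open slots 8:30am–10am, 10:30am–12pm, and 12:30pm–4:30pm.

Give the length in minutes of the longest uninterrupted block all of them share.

Ravi free within 08:30–17:00: 08:30–09:30, 10:00–10:30, 12:00–12:30, 13:00–14:00, 14:30–16:00.
Rania free within 08:30–17:00: 09:30–10:30, 11:30–12:00, 13:30–15:00, 15:30–16:00.
Ravi ∩ Rania: 10:00–10:30, 13:30–14:00, 14:30–15:00, 15:30–16:00.
Ravi ∩ Rania ∩ Ines: 10:00–10:30, 15:30–16:00.
Ravi ∩ Rania ∩ Ines ∩ Isla: 15:30–16:00.
Single common window of 30 minutes.

30 minutes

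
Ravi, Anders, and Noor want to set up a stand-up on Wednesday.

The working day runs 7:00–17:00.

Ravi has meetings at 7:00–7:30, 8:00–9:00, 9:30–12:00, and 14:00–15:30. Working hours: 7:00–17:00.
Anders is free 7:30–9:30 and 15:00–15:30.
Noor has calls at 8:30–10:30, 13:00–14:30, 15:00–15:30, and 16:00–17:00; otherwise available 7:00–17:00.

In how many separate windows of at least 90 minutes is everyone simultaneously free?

0

Ravi free within 07:00–17:00: 07:30–08:00, 09:00–09:30, 12:00–14:00, 15:30–17:00.
Noor free within 07:00–17:00: 07:00–08:30, 10:30–13:00, 14:30–15:00, 15:30–16:00.
Ravi ∩ Anders: 07:30–08:00, 09:00–09:30.
Ravi ∩ Anders ∩ Noor: 07:30–08:00.
Windows ≥ 90 min: (none).
That's 0 windows.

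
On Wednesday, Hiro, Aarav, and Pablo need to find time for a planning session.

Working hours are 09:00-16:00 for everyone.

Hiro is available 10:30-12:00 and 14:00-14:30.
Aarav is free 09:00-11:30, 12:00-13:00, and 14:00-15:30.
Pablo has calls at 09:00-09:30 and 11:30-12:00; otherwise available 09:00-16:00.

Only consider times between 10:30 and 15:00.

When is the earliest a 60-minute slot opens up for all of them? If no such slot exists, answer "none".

Pablo free within 09:00–16:00: 09:30–11:30, 12:00–16:00.
Hiro ∩ Aarav: 10:30–11:30, 14:00–14:30.
Hiro ∩ Aarav ∩ Pablo: 10:30–11:30, 14:00–14:30.
Restricted to 10:30–15:00: 10:30–11:30, 14:00–14:30.
Windows ≥ 60 min: 10:30–11:30.
Earliest such window starts at 10:30.

10:30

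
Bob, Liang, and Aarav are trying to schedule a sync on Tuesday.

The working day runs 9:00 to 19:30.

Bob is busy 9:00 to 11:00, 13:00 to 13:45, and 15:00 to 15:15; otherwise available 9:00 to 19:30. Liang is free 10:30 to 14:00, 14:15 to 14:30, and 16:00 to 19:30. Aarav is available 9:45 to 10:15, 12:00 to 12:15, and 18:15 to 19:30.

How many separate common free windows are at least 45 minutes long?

1

Bob free within 09:00–19:30: 11:00–13:00, 13:45–15:00, 15:15–19:30.
Bob ∩ Liang: 11:00–13:00, 13:45–14:00, 14:15–14:30, 16:00–19:30.
Bob ∩ Liang ∩ Aarav: 12:00–12:15, 18:15–19:30.
Windows ≥ 45 min: 18:15–19:30.
That's 1 window.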